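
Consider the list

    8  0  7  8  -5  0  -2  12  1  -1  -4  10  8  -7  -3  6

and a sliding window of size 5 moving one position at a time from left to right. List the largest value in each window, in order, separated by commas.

8, 8, 8, 12, 12, 12, 12, 12, 10, 10, 10, 10

[8, 0, 7, 8, -5] → max 8
[0, 7, 8, -5, 0] → max 8
[7, 8, -5, 0, -2] → max 8
[8, -5, 0, -2, 12] → max 12
[-5, 0, -2, 12, 1] → max 12
[0, -2, 12, 1, -1] → max 12
[-2, 12, 1, -1, -4] → max 12
[12, 1, -1, -4, 10] → max 12
[1, -1, -4, 10, 8] → max 10
[-1, -4, 10, 8, -7] → max 10
[-4, 10, 8, -7, -3] → max 10
[10, 8, -7, -3, 6] → max 10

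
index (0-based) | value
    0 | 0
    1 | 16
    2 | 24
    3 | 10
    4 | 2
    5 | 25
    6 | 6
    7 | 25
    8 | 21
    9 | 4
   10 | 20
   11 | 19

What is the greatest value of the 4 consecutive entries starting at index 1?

Elements at indices 1..4: 16, 24, 10, 2
max(16, 24, 10, 2) = 24

24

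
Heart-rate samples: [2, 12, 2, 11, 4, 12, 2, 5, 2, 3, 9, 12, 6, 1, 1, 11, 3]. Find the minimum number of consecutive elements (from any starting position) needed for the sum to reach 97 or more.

add 2: running sum 2 < 97
add 12: running sum 14 < 97
add 2: running sum 16 < 97
add 11: running sum 27 < 97
add 4: running sum 31 < 97
add 12: running sum 43 < 97
add 2: running sum 45 < 97
add 5: running sum 50 < 97
add 2: running sum 52 < 97
add 3: running sum 55 < 97
add 9: running sum 64 < 97
add 12: running sum 76 < 97
add 6: running sum 82 < 97
add 1: running sum 83 < 97
add 1: running sum 84 < 97
add 11: running sum 95 < 97
end 16: [2, 12, 2, 11, 4, 12, 2, 5, 2, 3, 9, 12, 6, 1, 1, 11, 3] sum 98, len 17
Shortest qualifying length: 17.

17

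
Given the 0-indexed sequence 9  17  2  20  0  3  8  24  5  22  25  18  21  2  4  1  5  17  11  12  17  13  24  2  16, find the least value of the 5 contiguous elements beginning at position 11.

Elements at indices 11..15: 18, 21, 2, 4, 1
min(18, 21, 2, 4, 1) = 1

1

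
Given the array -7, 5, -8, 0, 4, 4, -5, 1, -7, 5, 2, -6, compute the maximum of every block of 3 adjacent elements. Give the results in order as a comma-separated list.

[-7, 5, -8] → max 5
[5, -8, 0] → max 5
[-8, 0, 4] → max 4
[0, 4, 4] → max 4
[4, 4, -5] → max 4
[4, -5, 1] → max 4
[-5, 1, -7] → max 1
[1, -7, 5] → max 5
[-7, 5, 2] → max 5
[5, 2, -6] → max 5

5, 5, 4, 4, 4, 4, 1, 5, 5, 5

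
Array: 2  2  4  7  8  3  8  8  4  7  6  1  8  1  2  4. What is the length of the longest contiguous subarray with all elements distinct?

5

[2] len 1
[2] len 1
[2, 4] len 2
[2, 4, 7] len 3
[2, 4, 7, 8] len 4
[2, 4, 7, 8, 3] len 5
[3, 8] len 2
[8] len 1
[8, 4] len 2
[8, 4, 7] len 3
[8, 4, 7, 6] len 4
[8, 4, 7, 6, 1] len 5
[4, 7, 6, 1, 8] len 5
[8, 1] len 2
[8, 1, 2] len 3
[8, 1, 2, 4] len 4
Longest all-distinct length: 5.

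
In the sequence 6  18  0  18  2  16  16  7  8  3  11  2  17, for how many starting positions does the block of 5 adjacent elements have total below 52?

[6, 18, 0, 18, 2] → sum 44  < 52 ✓
[18, 0, 18, 2, 16] → sum 54
[0, 18, 2, 16, 16] → sum 52
[18, 2, 16, 16, 7] → sum 59
[2, 16, 16, 7, 8] → sum 49  < 52 ✓
[16, 16, 7, 8, 3] → sum 50  < 52 ✓
[16, 7, 8, 3, 11] → sum 45  < 52 ✓
[7, 8, 3, 11, 2] → sum 31  < 52 ✓
[8, 3, 11, 2, 17] → sum 41  < 52 ✓
6 windows satisfy the condition.

6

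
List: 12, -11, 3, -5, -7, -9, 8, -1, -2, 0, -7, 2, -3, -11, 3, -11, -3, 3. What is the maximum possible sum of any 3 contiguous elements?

5

Window sums for each of the 16 positions:
(12, -11, 3) → sum 4
(-11, 3, -5) → sum -13
(3, -5, -7) → sum -9
(-5, -7, -9) → sum -21
(-7, -9, 8) → sum -8
(-9, 8, -1) → sum -2
(8, -1, -2) → sum 5
(-1, -2, 0) → sum -3
(-2, 0, -7) → sum -9
(0, -7, 2) → sum -5
(-7, 2, -3) → sum -8
(2, -3, -11) → sum -12
(-3, -11, 3) → sum -11
(-11, 3, -11) → sum -19
(3, -11, -3) → sum -11
(-11, -3, 3) → sum -11
Maximum of these is 5.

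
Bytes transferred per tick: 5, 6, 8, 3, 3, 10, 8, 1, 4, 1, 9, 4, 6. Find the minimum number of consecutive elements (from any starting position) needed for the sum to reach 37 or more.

add 5: running sum 5 < 37
add 6: running sum 11 < 37
add 8: running sum 19 < 37
add 3: running sum 22 < 37
add 3: running sum 25 < 37
add 10: running sum 35 < 37
end 6: [6, 8, 3, 3, 10, 8] sum 38, len 6
end 7: [6, 8, 3, 3, 10, 8, 1] sum 39, len 7
end 8: [8, 3, 3, 10, 8, 1, 4] sum 37, len 7
end 9: [8, 3, 3, 10, 8, 1, 4, 1] sum 38, len 8
end 10: [3, 3, 10, 8, 1, 4, 1, 9] sum 39, len 8
end 11: [10, 8, 1, 4, 1, 9, 4] sum 37, len 7
end 12: [10, 8, 1, 4, 1, 9, 4, 6] sum 43, len 8
Shortest qualifying length: 6.

6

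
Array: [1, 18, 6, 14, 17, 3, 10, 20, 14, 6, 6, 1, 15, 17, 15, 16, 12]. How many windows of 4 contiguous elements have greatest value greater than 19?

4

(1, 18, 6, 14) → max 18
(18, 6, 14, 17) → max 18
(6, 14, 17, 3) → max 17
(14, 17, 3, 10) → max 17
(17, 3, 10, 20) → max 20  > 19 ✓
(3, 10, 20, 14) → max 20  > 19 ✓
(10, 20, 14, 6) → max 20  > 19 ✓
(20, 14, 6, 6) → max 20  > 19 ✓
(14, 6, 6, 1) → max 14
(6, 6, 1, 15) → max 15
(6, 1, 15, 17) → max 17
(1, 15, 17, 15) → max 17
(15, 17, 15, 16) → max 17
(17, 15, 16, 12) → max 17
4 windows satisfy the condition.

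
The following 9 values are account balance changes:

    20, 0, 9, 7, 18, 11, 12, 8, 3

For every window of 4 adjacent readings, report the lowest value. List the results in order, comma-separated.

0, 0, 7, 7, 8, 3

Sliding a size-4 window across the 9 values:
20 0 9 7 → min 0
0 9 7 18 → min 0
9 7 18 11 → min 7
7 18 11 12 → min 7
18 11 12 8 → min 8
11 12 8 3 → min 3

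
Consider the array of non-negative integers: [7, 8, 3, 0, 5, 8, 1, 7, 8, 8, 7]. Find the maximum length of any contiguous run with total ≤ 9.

3

[7] sum 7 len 1
[8] sum 8 len 1
[3] sum 3 len 1
[3, 0] sum 3 len 2
[3, 0, 5] sum 8 len 3
[8] sum 8 len 1
[8, 1] sum 9 len 2
[1, 7] sum 8 len 2
[8] sum 8 len 1
[8] sum 8 len 1
[7] sum 7 len 1
Longest length seen: 3.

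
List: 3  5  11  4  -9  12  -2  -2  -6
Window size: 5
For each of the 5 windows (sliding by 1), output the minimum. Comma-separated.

-9, -9, -9, -9, -9

[3, 5, 11, 4, -9] → min -9
[5, 11, 4, -9, 12] → min -9
[11, 4, -9, 12, -2] → min -9
[4, -9, 12, -2, -2] → min -9
[-9, 12, -2, -2, -6] → min -9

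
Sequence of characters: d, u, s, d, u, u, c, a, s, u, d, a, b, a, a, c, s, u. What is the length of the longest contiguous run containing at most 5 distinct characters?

12

Extend right; when distinct count exceeds 5, shrink from the left:
[d] 1 distinct, len 1
[d, u] 2 distinct, len 2
[d, u, s] 3 distinct, len 3
[d, u, s, d] 3 distinct, len 4
[d, u, s, d, u] 3 distinct, len 5
[d, u, s, d, u, u] 3 distinct, len 6
[d, u, s, d, u, u, c] 4 distinct, len 7
[d, u, s, d, u, u, c, a] 5 distinct, len 8
[d, u, s, d, u, u, c, a, s] 5 distinct, len 9
[d, u, s, d, u, u, c, a, s, u] 5 distinct, len 10
[d, u, s, d, u, u, c, a, s, u, d] 5 distinct, len 11
[d, u, s, d, u, u, c, a, s, u, d, a] 5 distinct, len 12
[a, s, u, d, a, b] 5 distinct, len 6
[a, s, u, d, a, b, a] 5 distinct, len 7
[a, s, u, d, a, b, a, a] 5 distinct, len 8
[u, d, a, b, a, a, c] 5 distinct, len 7
[d, a, b, a, a, c, s] 5 distinct, len 7
[a, b, a, a, c, s, u] 5 distinct, len 7
Longest length with ≤5 distinct: 12.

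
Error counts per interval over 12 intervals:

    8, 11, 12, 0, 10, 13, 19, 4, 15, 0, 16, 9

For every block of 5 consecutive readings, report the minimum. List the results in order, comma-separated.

(8, 11, 12, 0, 10) → min 0
(11, 12, 0, 10, 13) → min 0
(12, 0, 10, 13, 19) → min 0
(0, 10, 13, 19, 4) → min 0
(10, 13, 19, 4, 15) → min 4
(13, 19, 4, 15, 0) → min 0
(19, 4, 15, 0, 16) → min 0
(4, 15, 0, 16, 9) → min 0

0, 0, 0, 0, 4, 0, 0, 0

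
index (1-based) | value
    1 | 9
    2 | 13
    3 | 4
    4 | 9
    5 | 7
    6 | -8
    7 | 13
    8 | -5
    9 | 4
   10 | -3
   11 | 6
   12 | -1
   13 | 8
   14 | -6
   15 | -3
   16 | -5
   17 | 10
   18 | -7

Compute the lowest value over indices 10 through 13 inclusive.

Elements at indices 10..13: -3, 6, -1, 8
min(-3, 6, -1, 8) = -3

-3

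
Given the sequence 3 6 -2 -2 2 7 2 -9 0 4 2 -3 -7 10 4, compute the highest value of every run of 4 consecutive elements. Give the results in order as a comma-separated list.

[3, 6, -2, -2] → max 6
[6, -2, -2, 2] → max 6
[-2, -2, 2, 7] → max 7
[-2, 2, 7, 2] → max 7
[2, 7, 2, -9] → max 7
[7, 2, -9, 0] → max 7
[2, -9, 0, 4] → max 4
[-9, 0, 4, 2] → max 4
[0, 4, 2, -3] → max 4
[4, 2, -3, -7] → max 4
[2, -3, -7, 10] → max 10
[-3, -7, 10, 4] → max 10

6, 6, 7, 7, 7, 7, 4, 4, 4, 4, 10, 10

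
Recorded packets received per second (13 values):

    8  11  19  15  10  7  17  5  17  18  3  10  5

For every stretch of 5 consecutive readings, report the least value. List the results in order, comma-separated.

Sliding a size-5 window across the 13 values:
[8, 11, 19, 15, 10] → min 8
[11, 19, 15, 10, 7] → min 7
[19, 15, 10, 7, 17] → min 7
[15, 10, 7, 17, 5] → min 5
[10, 7, 17, 5, 17] → min 5
[7, 17, 5, 17, 18] → min 5
[17, 5, 17, 18, 3] → min 3
[5, 17, 18, 3, 10] → min 3
[17, 18, 3, 10, 5] → min 3

8, 7, 7, 5, 5, 5, 3, 3, 3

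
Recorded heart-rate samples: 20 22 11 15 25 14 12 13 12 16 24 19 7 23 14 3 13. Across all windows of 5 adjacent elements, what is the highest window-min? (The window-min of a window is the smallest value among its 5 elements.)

12

20 22 11 15 25 → min 11
22 11 15 25 14 → min 11
11 15 25 14 12 → min 11
15 25 14 12 13 → min 12
25 14 12 13 12 → min 12
14 12 13 12 16 → min 12
12 13 12 16 24 → min 12
13 12 16 24 19 → min 12
12 16 24 19 7 → min 7
16 24 19 7 23 → min 7
24 19 7 23 14 → min 7
19 7 23 14 3 → min 3
7 23 14 3 13 → min 3
Highest of these is 12.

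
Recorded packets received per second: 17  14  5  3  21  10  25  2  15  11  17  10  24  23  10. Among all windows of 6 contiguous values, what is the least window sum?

Each size-6 window and its sum:
[17, 14, 5, 3, 21, 10] → sum 70
[14, 5, 3, 21, 10, 25] → sum 78
[5, 3, 21, 10, 25, 2] → sum 66
[3, 21, 10, 25, 2, 15] → sum 76
[21, 10, 25, 2, 15, 11] → sum 84
[10, 25, 2, 15, 11, 17] → sum 80
[25, 2, 15, 11, 17, 10] → sum 80
[2, 15, 11, 17, 10, 24] → sum 79
[15, 11, 17, 10, 24, 23] → sum 100
[11, 17, 10, 24, 23, 10] → sum 95
Least of these is 66.

66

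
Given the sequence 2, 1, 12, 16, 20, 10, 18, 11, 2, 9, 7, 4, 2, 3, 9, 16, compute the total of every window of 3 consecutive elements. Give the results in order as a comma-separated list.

[2, 1, 12] → sum 15
[1, 12, 16] → sum 29
[12, 16, 20] → sum 48
[16, 20, 10] → sum 46
[20, 10, 18] → sum 48
[10, 18, 11] → sum 39
[18, 11, 2] → sum 31
[11, 2, 9] → sum 22
[2, 9, 7] → sum 18
[9, 7, 4] → sum 20
[7, 4, 2] → sum 13
[4, 2, 3] → sum 9
[2, 3, 9] → sum 14
[3, 9, 16] → sum 28

15, 29, 48, 46, 48, 39, 31, 22, 18, 20, 13, 9, 14, 28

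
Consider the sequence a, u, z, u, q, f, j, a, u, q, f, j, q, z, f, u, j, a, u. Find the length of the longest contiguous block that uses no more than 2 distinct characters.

Extend right; when distinct count exceeds 2, shrink from the left:
add a: window [a] (1 distinct), len 1
add u: window [a, u] (2 distinct), len 2
add z: window [u, z] (2 distinct), len 2
add u: window [u, z, u] (2 distinct), len 3
add q: window [u, q] (2 distinct), len 2
add f: window [q, f] (2 distinct), len 2
add j: window [f, j] (2 distinct), len 2
add a: window [j, a] (2 distinct), len 2
add u: window [a, u] (2 distinct), len 2
add q: window [u, q] (2 distinct), len 2
add f: window [q, f] (2 distinct), len 2
add j: window [f, j] (2 distinct), len 2
add q: window [j, q] (2 distinct), len 2
add z: window [q, z] (2 distinct), len 2
add f: window [z, f] (2 distinct), len 2
add u: window [f, u] (2 distinct), len 2
add j: window [u, j] (2 distinct), len 2
add a: window [j, a] (2 distinct), len 2
add u: window [a, u] (2 distinct), len 2
Longest length with ≤2 distinct: 3.

3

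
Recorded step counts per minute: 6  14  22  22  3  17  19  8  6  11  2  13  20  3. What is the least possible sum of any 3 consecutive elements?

19

Each size-3 window and its sum:
6 14 22 → sum 42
14 22 22 → sum 58
22 22 3 → sum 47
22 3 17 → sum 42
3 17 19 → sum 39
17 19 8 → sum 44
19 8 6 → sum 33
8 6 11 → sum 25
6 11 2 → sum 19
11 2 13 → sum 26
2 13 20 → sum 35
13 20 3 → sum 36
Least of these is 19.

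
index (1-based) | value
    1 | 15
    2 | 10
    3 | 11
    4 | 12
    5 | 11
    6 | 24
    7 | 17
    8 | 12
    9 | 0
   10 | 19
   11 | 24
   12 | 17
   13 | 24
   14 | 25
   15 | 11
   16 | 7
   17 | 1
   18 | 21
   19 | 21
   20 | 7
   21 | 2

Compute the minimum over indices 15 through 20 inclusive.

Elements at indices 15..20: 11, 7, 1, 21, 21, 7
min(11, 7, 1, 21, 21, 7) = 1

1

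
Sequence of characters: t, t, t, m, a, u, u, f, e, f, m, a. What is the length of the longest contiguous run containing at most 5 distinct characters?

Extend right; when distinct count exceeds 5, shrink from the left:
add t: window [t] (1 distinct), len 1
add t: window [t, t] (1 distinct), len 2
add t: window [t, t, t] (1 distinct), len 3
add m: window [t, t, t, m] (2 distinct), len 4
add a: window [t, t, t, m, a] (3 distinct), len 5
add u: window [t, t, t, m, a, u] (4 distinct), len 6
add u: window [t, t, t, m, a, u, u] (4 distinct), len 7
add f: window [t, t, t, m, a, u, u, f] (5 distinct), len 8
add e: window [m, a, u, u, f, e] (5 distinct), len 6
add f: window [m, a, u, u, f, e, f] (5 distinct), len 7
add m: window [m, a, u, u, f, e, f, m] (5 distinct), len 8
add a: window [m, a, u, u, f, e, f, m, a] (5 distinct), len 9
Longest length with ≤5 distinct: 9.

9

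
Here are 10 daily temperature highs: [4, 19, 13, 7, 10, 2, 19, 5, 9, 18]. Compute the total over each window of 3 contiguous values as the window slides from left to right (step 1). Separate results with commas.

[4, 19, 13] → sum 36
[19, 13, 7] → sum 39
[13, 7, 10] → sum 30
[7, 10, 2] → sum 19
[10, 2, 19] → sum 31
[2, 19, 5] → sum 26
[19, 5, 9] → sum 33
[5, 9, 18] → sum 32

36, 39, 30, 19, 31, 26, 33, 32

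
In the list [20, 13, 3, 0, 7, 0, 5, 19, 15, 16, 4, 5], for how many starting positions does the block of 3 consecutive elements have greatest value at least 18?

4

[20, 13, 3] → max 20  ≥ 18 ✓
[13, 3, 0] → max 13
[3, 0, 7] → max 7
[0, 7, 0] → max 7
[7, 0, 5] → max 7
[0, 5, 19] → max 19  ≥ 18 ✓
[5, 19, 15] → max 19  ≥ 18 ✓
[19, 15, 16] → max 19  ≥ 18 ✓
[15, 16, 4] → max 16
[16, 4, 5] → max 16
4 windows satisfy the condition.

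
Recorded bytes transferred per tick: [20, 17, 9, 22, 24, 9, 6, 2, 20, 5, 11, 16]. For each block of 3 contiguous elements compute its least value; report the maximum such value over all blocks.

9

Window mins for each of the 10 positions:
20 17 9 → min 9
17 9 22 → min 9
9 22 24 → min 9
22 24 9 → min 9
24 9 6 → min 6
9 6 2 → min 2
6 2 20 → min 2
2 20 5 → min 2
20 5 11 → min 5
5 11 16 → min 5
Maximum of these is 9.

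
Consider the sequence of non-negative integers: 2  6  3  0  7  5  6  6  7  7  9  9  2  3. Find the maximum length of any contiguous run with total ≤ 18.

Extend to the right; shrink from the left whenever the sum exceeds 18:
[2] sum 2 len 1
[2, 6] sum 8 len 2
[2, 6, 3] sum 11 len 3
[2, 6, 3, 0] sum 11 len 4
[2, 6, 3, 0, 7] sum 18 len 5
[3, 0, 7, 5] sum 15 len 4
[0, 7, 5, 6] sum 18 len 4
[5, 6, 6] sum 17 len 3
[6, 7] sum 13 len 2
[7, 7] sum 14 len 2
[7, 9] sum 16 len 2
[9, 9] sum 18 len 2
[9, 2] sum 11 len 2
[9, 2, 3] sum 14 len 3
Longest length seen: 5.

5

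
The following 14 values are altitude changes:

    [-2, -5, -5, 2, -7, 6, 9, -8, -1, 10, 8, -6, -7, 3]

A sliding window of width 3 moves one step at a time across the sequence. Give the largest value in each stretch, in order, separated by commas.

(-2, -5, -5) → max -2
(-5, -5, 2) → max 2
(-5, 2, -7) → max 2
(2, -7, 6) → max 6
(-7, 6, 9) → max 9
(6, 9, -8) → max 9
(9, -8, -1) → max 9
(-8, -1, 10) → max 10
(-1, 10, 8) → max 10
(10, 8, -6) → max 10
(8, -6, -7) → max 8
(-6, -7, 3) → max 3

-2, 2, 2, 6, 9, 9, 9, 10, 10, 10, 8, 3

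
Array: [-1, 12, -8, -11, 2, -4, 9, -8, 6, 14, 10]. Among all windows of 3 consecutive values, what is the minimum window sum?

-17

Each size-3 window and its sum:
[-1, 12, -8] → sum 3
[12, -8, -11] → sum -7
[-8, -11, 2] → sum -17
[-11, 2, -4] → sum -13
[2, -4, 9] → sum 7
[-4, 9, -8] → sum -3
[9, -8, 6] → sum 7
[-8, 6, 14] → sum 12
[6, 14, 10] → sum 30
Minimum of these is -17.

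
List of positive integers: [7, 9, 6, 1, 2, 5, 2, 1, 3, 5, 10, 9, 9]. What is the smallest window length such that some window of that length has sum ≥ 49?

11

Extend right; whenever the sum reaches 49, record the length and shrink from the left:
add 7: running sum 7 < 49
add 9: running sum 16 < 49
add 6: running sum 22 < 49
add 1: running sum 23 < 49
add 2: running sum 25 < 49
add 5: running sum 30 < 49
add 2: running sum 32 < 49
add 1: running sum 33 < 49
add 3: running sum 36 < 49
add 5: running sum 41 < 49
add 10: shortest ending here [7, 9, 6, 1, 2, 5, 2, 1, 3, 5, 10] sum 51, len 11
add 9: shortest ending here [9, 6, 1, 2, 5, 2, 1, 3, 5, 10, 9] sum 53, len 11
add 9: shortest ending here [6, 1, 2, 5, 2, 1, 3, 5, 10, 9, 9] sum 53, len 11
Shortest qualifying length: 11.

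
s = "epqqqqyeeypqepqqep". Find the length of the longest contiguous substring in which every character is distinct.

4

add e: [e] len 1
add p: [e, p] len 2
add q: [e, p, q] len 3
add q (repeat q, move left end past it): [q] len 1
add q (repeat q, move left end past it): [q] len 1
add q (repeat q, move left end past it): [q] len 1
add y: [q, y] len 2
add e: [q, y, e] len 3
add e (repeat e, move left end past it): [e] len 1
add y: [e, y] len 2
add p: [e, y, p] len 3
add q: [e, y, p, q] len 4
add e (repeat e, move left end past it): [y, p, q, e] len 4
add p (repeat p, move left end past it): [q, e, p] len 3
add q (repeat q, move left end past it): [e, p, q] len 3
add q (repeat q, move left end past it): [q] len 1
add e: [q, e] len 2
add p: [q, e, p] len 3
Longest all-distinct length: 4.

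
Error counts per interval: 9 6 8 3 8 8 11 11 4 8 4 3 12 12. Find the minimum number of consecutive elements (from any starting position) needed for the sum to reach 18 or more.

2

add 9: running sum 9 < 18
add 6: running sum 15 < 18
end 2: [9, 6, 8] sum 23, len 3
end 3: [9, 6, 8, 3] sum 26, len 4
end 4: [8, 3, 8] sum 19, len 3
end 5: [3, 8, 8] sum 19, len 3
end 6: [8, 11] sum 19, len 2
end 7: [11, 11] sum 22, len 2
end 8: [11, 11, 4] sum 26, len 3
end 9: [11, 4, 8] sum 23, len 3
end 10: [11, 4, 8, 4] sum 27, len 4
end 11: [4, 8, 4, 3] sum 19, len 4
end 12: [4, 3, 12] sum 19, len 3
end 13: [12, 12] sum 24, len 2
Shortest qualifying length: 2.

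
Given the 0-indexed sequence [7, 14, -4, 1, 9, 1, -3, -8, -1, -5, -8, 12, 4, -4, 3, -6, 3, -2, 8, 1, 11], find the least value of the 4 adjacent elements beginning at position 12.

-6

Elements at indices 12..15: 4, -4, 3, -6
min(4, -4, 3, -6) = -6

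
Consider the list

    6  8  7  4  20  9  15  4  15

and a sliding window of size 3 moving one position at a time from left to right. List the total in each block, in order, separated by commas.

21, 19, 31, 33, 44, 28, 34

Sliding a size-3 window across the 9 values:
[6, 8, 7] → sum 21
[8, 7, 4] → sum 19
[7, 4, 20] → sum 31
[4, 20, 9] → sum 33
[20, 9, 15] → sum 44
[9, 15, 4] → sum 28
[15, 4, 15] → sum 34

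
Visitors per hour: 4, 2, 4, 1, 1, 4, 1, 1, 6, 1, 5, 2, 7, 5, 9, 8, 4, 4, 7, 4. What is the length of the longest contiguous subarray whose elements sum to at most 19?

add 4: [4] sum 4, len 1
add 2: [4, 2] sum 6, len 2
add 4: [4, 2, 4] sum 10, len 3
add 1: [4, 2, 4, 1] sum 11, len 4
add 1: [4, 2, 4, 1, 1] sum 12, len 5
add 4: [4, 2, 4, 1, 1, 4] sum 16, len 6
add 1: [4, 2, 4, 1, 1, 4, 1] sum 17, len 7
add 1: [4, 2, 4, 1, 1, 4, 1, 1] sum 18, len 8
add 6: [4, 1, 1, 4, 1, 1, 6] sum 18, len 7
add 1: [4, 1, 1, 4, 1, 1, 6, 1] sum 19, len 8
add 5: [1, 4, 1, 1, 6, 1, 5] sum 19, len 7
add 2: [1, 1, 6, 1, 5, 2] sum 16, len 6
add 7: [1, 5, 2, 7] sum 15, len 4
add 5: [5, 2, 7, 5] sum 19, len 4
add 9: [5, 9] sum 14, len 2
add 8: [9, 8] sum 17, len 2
add 4: [8, 4] sum 12, len 2
add 4: [8, 4, 4] sum 16, len 3
add 7: [4, 4, 7] sum 15, len 3
add 4: [4, 4, 7, 4] sum 19, len 4
Longest length seen: 8.

8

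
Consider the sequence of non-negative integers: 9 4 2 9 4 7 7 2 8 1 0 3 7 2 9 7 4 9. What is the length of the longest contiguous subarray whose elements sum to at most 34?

→ 9: sum 9, len 1
→ 4: sum 13, len 2
→ 2: sum 15, len 3
→ 9: sum 24, len 4
→ 4: sum 28, len 5
→ 7 (dropped 9): sum 26, len 5
→ 7: sum 33, len 6
→ 2 (dropped 4): sum 31, len 6
→ 8 (dropped 2, 9): sum 28, len 5
→ 1: sum 29, len 6
→ 0: sum 29, len 7
→ 3: sum 32, len 8
→ 7 (dropped 4, 7): sum 28, len 7
→ 2: sum 30, len 8
→ 9 (dropped 7): sum 32, len 8
→ 7 (dropped 2, 8): sum 29, len 7
→ 4: sum 33, len 8
→ 9 (dropped 1, 0, 3, 7): sum 31, len 5
Longest length seen: 8.

8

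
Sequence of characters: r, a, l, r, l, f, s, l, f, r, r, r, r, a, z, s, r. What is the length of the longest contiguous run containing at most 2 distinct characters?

add r: window [r] (1 distinct), len 1
add a: window [r, a] (2 distinct), len 2
add l: window [a, l] (2 distinct), len 2
add r: window [l, r] (2 distinct), len 2
add l: window [l, r, l] (2 distinct), len 3
add f: window [l, f] (2 distinct), len 2
add s: window [f, s] (2 distinct), len 2
add l: window [s, l] (2 distinct), len 2
add f: window [l, f] (2 distinct), len 2
add r: window [f, r] (2 distinct), len 2
add r: window [f, r, r] (2 distinct), len 3
add r: window [f, r, r, r] (2 distinct), len 4
add r: window [f, r, r, r, r] (2 distinct), len 5
add a: window [r, r, r, r, a] (2 distinct), len 5
add z: window [a, z] (2 distinct), len 2
add s: window [z, s] (2 distinct), len 2
add r: window [s, r] (2 distinct), len 2
Longest length with ≤2 distinct: 5.

5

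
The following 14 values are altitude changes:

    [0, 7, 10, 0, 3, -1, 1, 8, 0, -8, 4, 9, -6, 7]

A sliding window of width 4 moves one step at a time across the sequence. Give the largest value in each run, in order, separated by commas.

10, 10, 10, 3, 8, 8, 8, 8, 9, 9, 9

(0, 7, 10, 0) → max 10
(7, 10, 0, 3) → max 10
(10, 0, 3, -1) → max 10
(0, 3, -1, 1) → max 3
(3, -1, 1, 8) → max 8
(-1, 1, 8, 0) → max 8
(1, 8, 0, -8) → max 8
(8, 0, -8, 4) → max 8
(0, -8, 4, 9) → max 9
(-8, 4, 9, -6) → max 9
(4, 9, -6, 7) → max 9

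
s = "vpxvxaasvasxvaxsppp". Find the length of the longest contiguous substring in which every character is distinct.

[v] len 1
[v, p] len 2
[v, p, x] len 3
[p, x, v] len 3
[v, x] len 2
[v, x, a] len 3
[a] len 1
[a, s] len 2
[a, s, v] len 3
[s, v, a] len 3
[v, a, s] len 3
[v, a, s, x] len 4
[a, s, x, v] len 4
[s, x, v, a] len 4
[v, a, x] len 3
[v, a, x, s] len 4
[v, a, x, s, p] len 5
[p] len 1
[p] len 1
Longest all-distinct length: 5.

5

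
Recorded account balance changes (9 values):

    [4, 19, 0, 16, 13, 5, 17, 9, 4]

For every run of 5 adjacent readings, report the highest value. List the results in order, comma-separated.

19, 19, 17, 17, 17

Sliding a size-5 window across the 9 values:
4 19 0 16 13 → max 19
19 0 16 13 5 → max 19
0 16 13 5 17 → max 17
16 13 5 17 9 → max 17
13 5 17 9 4 → max 17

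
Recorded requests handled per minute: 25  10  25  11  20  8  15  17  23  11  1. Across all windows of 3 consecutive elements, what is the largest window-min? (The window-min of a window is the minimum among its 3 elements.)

[25, 10, 25] → min 10
[10, 25, 11] → min 10
[25, 11, 20] → min 11
[11, 20, 8] → min 8
[20, 8, 15] → min 8
[8, 15, 17] → min 8
[15, 17, 23] → min 15
[17, 23, 11] → min 11
[23, 11, 1] → min 1
Largest of these is 15.

15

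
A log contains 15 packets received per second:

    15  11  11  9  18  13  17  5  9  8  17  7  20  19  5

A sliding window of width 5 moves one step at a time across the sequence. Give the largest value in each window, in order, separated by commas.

15 11 11 9 18 → max 18
11 11 9 18 13 → max 18
11 9 18 13 17 → max 18
9 18 13 17 5 → max 18
18 13 17 5 9 → max 18
13 17 5 9 8 → max 17
17 5 9 8 17 → max 17
5 9 8 17 7 → max 17
9 8 17 7 20 → max 20
8 17 7 20 19 → max 20
17 7 20 19 5 → max 20

18, 18, 18, 18, 18, 17, 17, 17, 20, 20, 20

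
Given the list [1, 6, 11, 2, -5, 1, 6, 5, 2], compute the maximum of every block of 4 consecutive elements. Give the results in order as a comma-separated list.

11, 11, 11, 6, 6, 6

[1, 6, 11, 2] → max 11
[6, 11, 2, -5] → max 11
[11, 2, -5, 1] → max 11
[2, -5, 1, 6] → max 6
[-5, 1, 6, 5] → max 6
[1, 6, 5, 2] → max 6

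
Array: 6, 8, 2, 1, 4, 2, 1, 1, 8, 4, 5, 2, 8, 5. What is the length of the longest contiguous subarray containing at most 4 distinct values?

add 6: window [6] (1 distinct), len 1
add 8: window [6, 8] (2 distinct), len 2
add 2: window [6, 8, 2] (3 distinct), len 3
add 1: window [6, 8, 2, 1] (4 distinct), len 4
add 4: window [8, 2, 1, 4] (4 distinct), len 4
add 2: window [8, 2, 1, 4, 2] (4 distinct), len 5
add 1: window [8, 2, 1, 4, 2, 1] (4 distinct), len 6
add 1: window [8, 2, 1, 4, 2, 1, 1] (4 distinct), len 7
add 8: window [8, 2, 1, 4, 2, 1, 1, 8] (4 distinct), len 8
add 4: window [8, 2, 1, 4, 2, 1, 1, 8, 4] (4 distinct), len 9
add 5: window [1, 1, 8, 4, 5] (4 distinct), len 5
add 2: window [8, 4, 5, 2] (4 distinct), len 4
add 8: window [8, 4, 5, 2, 8] (4 distinct), len 5
add 5: window [8, 4, 5, 2, 8, 5] (4 distinct), len 6
Longest length with ≤4 distinct: 9.

9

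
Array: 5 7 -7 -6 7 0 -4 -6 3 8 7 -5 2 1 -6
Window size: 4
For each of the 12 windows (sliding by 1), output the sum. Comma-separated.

Sliding a size-4 window across the 15 values:
5 7 -7 -6 → sum -1
7 -7 -6 7 → sum 1
-7 -6 7 0 → sum -6
-6 7 0 -4 → sum -3
7 0 -4 -6 → sum -3
0 -4 -6 3 → sum -7
-4 -6 3 8 → sum 1
-6 3 8 7 → sum 12
3 8 7 -5 → sum 13
8 7 -5 2 → sum 12
7 -5 2 1 → sum 5
-5 2 1 -6 → sum -8

-1, 1, -6, -3, -3, -7, 1, 12, 13, 12, 5, -8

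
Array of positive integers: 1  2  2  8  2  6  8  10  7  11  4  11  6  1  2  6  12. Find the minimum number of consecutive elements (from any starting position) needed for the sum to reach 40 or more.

add 1: running sum 1 < 40
add 2: running sum 3 < 40
add 2: running sum 5 < 40
add 8: running sum 13 < 40
add 2: running sum 15 < 40
add 6: running sum 21 < 40
add 8: running sum 29 < 40
add 10: running sum 39 < 40
add 7: shortest ending here [8, 2, 6, 8, 10, 7] sum 41, len 6
add 11: shortest ending here [6, 8, 10, 7, 11] sum 42, len 5
add 4: shortest ending here [8, 10, 7, 11, 4] sum 40, len 5
add 11: shortest ending here [10, 7, 11, 4, 11] sum 43, len 5
add 6: shortest ending here [10, 7, 11, 4, 11, 6] sum 49, len 6
add 1: shortest ending here [7, 11, 4, 11, 6, 1] sum 40, len 6
add 2: shortest ending here [7, 11, 4, 11, 6, 1, 2] sum 42, len 7
add 6: shortest ending here [11, 4, 11, 6, 1, 2, 6] sum 41, len 7
add 12: shortest ending here [4, 11, 6, 1, 2, 6, 12] sum 42, len 7
Shortest qualifying length: 5.

5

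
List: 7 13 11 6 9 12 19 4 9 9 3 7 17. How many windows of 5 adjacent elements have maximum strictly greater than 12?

8

7 13 11 6 9 → max 13  > 12 ✓
13 11 6 9 12 → max 13  > 12 ✓
11 6 9 12 19 → max 19  > 12 ✓
6 9 12 19 4 → max 19  > 12 ✓
9 12 19 4 9 → max 19  > 12 ✓
12 19 4 9 9 → max 19  > 12 ✓
19 4 9 9 3 → max 19  > 12 ✓
4 9 9 3 7 → max 9
9 9 3 7 17 → max 17  > 12 ✓
8 windows satisfy the condition.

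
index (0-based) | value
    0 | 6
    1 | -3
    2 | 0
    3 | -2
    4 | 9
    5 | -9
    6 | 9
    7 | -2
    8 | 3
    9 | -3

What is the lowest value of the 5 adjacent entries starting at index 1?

-9

Elements at indices 1..5: -3, 0, -2, 9, -9
min(-3, 0, -2, 9, -9) = -9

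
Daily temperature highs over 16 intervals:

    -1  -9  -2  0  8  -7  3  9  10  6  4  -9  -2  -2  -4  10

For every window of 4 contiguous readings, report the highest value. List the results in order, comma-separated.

Sliding a size-4 window across the 16 values:
-1 -9 -2 0 → max 0
-9 -2 0 8 → max 8
-2 0 8 -7 → max 8
0 8 -7 3 → max 8
8 -7 3 9 → max 9
-7 3 9 10 → max 10
3 9 10 6 → max 10
9 10 6 4 → max 10
10 6 4 -9 → max 10
6 4 -9 -2 → max 6
4 -9 -2 -2 → max 4
-9 -2 -2 -4 → max -2
-2 -2 -4 10 → max 10

0, 8, 8, 8, 9, 10, 10, 10, 10, 6, 4, -2, 10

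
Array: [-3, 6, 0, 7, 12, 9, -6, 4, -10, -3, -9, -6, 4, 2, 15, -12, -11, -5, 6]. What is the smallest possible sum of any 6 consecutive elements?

-3 6 0 7 12 9 → sum 31
6 0 7 12 9 -6 → sum 28
0 7 12 9 -6 4 → sum 26
7 12 9 -6 4 -10 → sum 16
12 9 -6 4 -10 -3 → sum 6
9 -6 4 -10 -3 -9 → sum -15
-6 4 -10 -3 -9 -6 → sum -30
4 -10 -3 -9 -6 4 → sum -20
-10 -3 -9 -6 4 2 → sum -22
-3 -9 -6 4 2 15 → sum 3
-9 -6 4 2 15 -12 → sum -6
-6 4 2 15 -12 -11 → sum -8
4 2 15 -12 -11 -5 → sum -7
2 15 -12 -11 -5 6 → sum -5
Smallest of these is -30.

-30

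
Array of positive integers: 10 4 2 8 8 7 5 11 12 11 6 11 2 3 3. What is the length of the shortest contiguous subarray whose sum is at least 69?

8

add 10: running sum 10 < 69
add 4: running sum 14 < 69
add 2: running sum 16 < 69
add 8: running sum 24 < 69
add 8: running sum 32 < 69
add 7: running sum 39 < 69
add 5: running sum 44 < 69
add 11: running sum 55 < 69
add 12: running sum 67 < 69
end 9: [10, 4, 2, 8, 8, 7, 5, 11, 12, 11] sum 78, len 10
end 10: [2, 8, 8, 7, 5, 11, 12, 11, 6] sum 70, len 9
end 11: [8, 7, 5, 11, 12, 11, 6, 11] sum 71, len 8
end 12: [8, 7, 5, 11, 12, 11, 6, 11, 2] sum 73, len 9
end 13: [8, 7, 5, 11, 12, 11, 6, 11, 2, 3] sum 76, len 10
end 14: [7, 5, 11, 12, 11, 6, 11, 2, 3, 3] sum 71, len 10
Shortest qualifying length: 8.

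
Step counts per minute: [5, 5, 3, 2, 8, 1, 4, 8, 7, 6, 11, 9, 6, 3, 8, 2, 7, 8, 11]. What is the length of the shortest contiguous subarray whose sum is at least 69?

10

Extend right; whenever the sum reaches 69, record the length and shrink from the left:
add 5: running sum 5 < 69
add 5: running sum 10 < 69
add 3: running sum 13 < 69
add 2: running sum 15 < 69
add 8: running sum 23 < 69
add 1: running sum 24 < 69
add 4: running sum 28 < 69
add 8: running sum 36 < 69
add 7: running sum 43 < 69
add 6: running sum 49 < 69
add 11: running sum 60 < 69
add 9: shortest ending here [5, 5, 3, 2, 8, 1, 4, 8, 7, 6, 11, 9] sum 69, len 12
add 6: shortest ending here [5, 3, 2, 8, 1, 4, 8, 7, 6, 11, 9, 6] sum 70, len 12
add 3: shortest ending here [5, 3, 2, 8, 1, 4, 8, 7, 6, 11, 9, 6, 3] sum 73, len 13
add 8: shortest ending here [8, 1, 4, 8, 7, 6, 11, 9, 6, 3, 8] sum 71, len 11
add 2: shortest ending here [8, 1, 4, 8, 7, 6, 11, 9, 6, 3, 8, 2] sum 73, len 12
add 7: shortest ending here [4, 8, 7, 6, 11, 9, 6, 3, 8, 2, 7] sum 71, len 11
add 8: shortest ending here [8, 7, 6, 11, 9, 6, 3, 8, 2, 7, 8] sum 75, len 11
add 11: shortest ending here [6, 11, 9, 6, 3, 8, 2, 7, 8, 11] sum 71, len 10
Shortest qualifying length: 10.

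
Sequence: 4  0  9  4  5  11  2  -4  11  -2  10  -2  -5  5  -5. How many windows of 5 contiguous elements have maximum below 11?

4 0 9 4 5 → max 9  < 11 ✓
0 9 4 5 11 → max 11
9 4 5 11 2 → max 11
4 5 11 2 -4 → max 11
5 11 2 -4 11 → max 11
11 2 -4 11 -2 → max 11
2 -4 11 -2 10 → max 11
-4 11 -2 10 -2 → max 11
11 -2 10 -2 -5 → max 11
-2 10 -2 -5 5 → max 10  < 11 ✓
10 -2 -5 5 -5 → max 10  < 11 ✓
3 windows satisfy the condition.

3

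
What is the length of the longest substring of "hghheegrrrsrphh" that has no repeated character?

4

[h] len 1
[h, g] len 2
[g, h] len 2
[h] len 1
[h, e] len 2
[e] len 1
[e, g] len 2
[e, g, r] len 3
[r] len 1
[r] len 1
[r, s] len 2
[s, r] len 2
[s, r, p] len 3
[s, r, p, h] len 4
[h] len 1
Longest all-distinct length: 4.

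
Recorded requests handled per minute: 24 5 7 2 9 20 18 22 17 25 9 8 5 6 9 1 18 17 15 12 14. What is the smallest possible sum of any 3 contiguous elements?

24 5 7 → sum 36
5 7 2 → sum 14
7 2 9 → sum 18
2 9 20 → sum 31
9 20 18 → sum 47
20 18 22 → sum 60
18 22 17 → sum 57
22 17 25 → sum 64
17 25 9 → sum 51
25 9 8 → sum 42
9 8 5 → sum 22
8 5 6 → sum 19
5 6 9 → sum 20
6 9 1 → sum 16
9 1 18 → sum 28
1 18 17 → sum 36
18 17 15 → sum 50
17 15 12 → sum 44
15 12 14 → sum 41
Smallest of these is 14.

14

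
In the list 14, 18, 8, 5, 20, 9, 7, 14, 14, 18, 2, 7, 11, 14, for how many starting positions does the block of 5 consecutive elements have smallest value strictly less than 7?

(14, 18, 8, 5, 20) → min 5  < 7 ✓
(18, 8, 5, 20, 9) → min 5  < 7 ✓
(8, 5, 20, 9, 7) → min 5  < 7 ✓
(5, 20, 9, 7, 14) → min 5  < 7 ✓
(20, 9, 7, 14, 14) → min 7
(9, 7, 14, 14, 18) → min 7
(7, 14, 14, 18, 2) → min 2  < 7 ✓
(14, 14, 18, 2, 7) → min 2  < 7 ✓
(14, 18, 2, 7, 11) → min 2  < 7 ✓
(18, 2, 7, 11, 14) → min 2  < 7 ✓
8 windows satisfy the condition.

8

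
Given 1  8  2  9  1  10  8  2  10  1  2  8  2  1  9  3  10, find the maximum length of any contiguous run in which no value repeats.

6

add 1: [1] len 1
add 8: [1, 8] len 2
add 2: [1, 8, 2] len 3
add 9: [1, 8, 2, 9] len 4
add 1 (repeat 1, move left end past it): [8, 2, 9, 1] len 4
add 10: [8, 2, 9, 1, 10] len 5
add 8 (repeat 8, move left end past it): [2, 9, 1, 10, 8] len 5
add 2 (repeat 2, move left end past it): [9, 1, 10, 8, 2] len 5
add 10 (repeat 10, move left end past it): [8, 2, 10] len 3
add 1: [8, 2, 10, 1] len 4
add 2 (repeat 2, move left end past it): [10, 1, 2] len 3
add 8: [10, 1, 2, 8] len 4
add 2 (repeat 2, move left end past it): [8, 2] len 2
add 1: [8, 2, 1] len 3
add 9: [8, 2, 1, 9] len 4
add 3: [8, 2, 1, 9, 3] len 5
add 10: [8, 2, 1, 9, 3, 10] len 6
Longest all-distinct length: 6.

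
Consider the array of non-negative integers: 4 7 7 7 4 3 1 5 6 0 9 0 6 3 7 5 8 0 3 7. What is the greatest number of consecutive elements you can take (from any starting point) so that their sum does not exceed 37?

10

add 4: [4] sum 4, len 1
add 7: [4, 7] sum 11, len 2
add 7: [4, 7, 7] sum 18, len 3
add 7: [4, 7, 7, 7] sum 25, len 4
add 4: [4, 7, 7, 7, 4] sum 29, len 5
add 3: [4, 7, 7, 7, 4, 3] sum 32, len 6
add 1: [4, 7, 7, 7, 4, 3, 1] sum 33, len 7
add 5: [7, 7, 7, 4, 3, 1, 5] sum 34, len 7
add 6: [7, 7, 4, 3, 1, 5, 6] sum 33, len 7
add 0: [7, 7, 4, 3, 1, 5, 6, 0] sum 33, len 8
add 9: [7, 4, 3, 1, 5, 6, 0, 9] sum 35, len 8
add 0: [7, 4, 3, 1, 5, 6, 0, 9, 0] sum 35, len 9
add 6: [4, 3, 1, 5, 6, 0, 9, 0, 6] sum 34, len 9
add 3: [4, 3, 1, 5, 6, 0, 9, 0, 6, 3] sum 37, len 10
add 7: [1, 5, 6, 0, 9, 0, 6, 3, 7] sum 37, len 9
add 5: [6, 0, 9, 0, 6, 3, 7, 5] sum 36, len 8
add 8: [0, 6, 3, 7, 5, 8] sum 29, len 6
add 0: [0, 6, 3, 7, 5, 8, 0] sum 29, len 7
add 3: [0, 6, 3, 7, 5, 8, 0, 3] sum 32, len 8
add 7: [3, 7, 5, 8, 0, 3, 7] sum 33, len 7
Longest length seen: 10.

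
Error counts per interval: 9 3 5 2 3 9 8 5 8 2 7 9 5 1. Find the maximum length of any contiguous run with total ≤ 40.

7

[9] sum 9 len 1
[9, 3] sum 12 len 2
[9, 3, 5] sum 17 len 3
[9, 3, 5, 2] sum 19 len 4
[9, 3, 5, 2, 3] sum 22 len 5
[9, 3, 5, 2, 3, 9] sum 31 len 6
[9, 3, 5, 2, 3, 9, 8] sum 39 len 7
[3, 5, 2, 3, 9, 8, 5] sum 35 len 7
[5, 2, 3, 9, 8, 5, 8] sum 40 len 7
[2, 3, 9, 8, 5, 8, 2] sum 37 len 7
[9, 8, 5, 8, 2, 7] sum 39 len 6
[8, 5, 8, 2, 7, 9] sum 39 len 6
[5, 8, 2, 7, 9, 5] sum 36 len 6
[5, 8, 2, 7, 9, 5, 1] sum 37 len 7
Longest length seen: 7.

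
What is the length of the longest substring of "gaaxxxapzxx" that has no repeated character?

add g: [g] len 1
add a: [g, a] len 2
add a (repeat a, move left end past it): [a] len 1
add x: [a, x] len 2
add x (repeat x, move left end past it): [x] len 1
add x (repeat x, move left end past it): [x] len 1
add a: [x, a] len 2
add p: [x, a, p] len 3
add z: [x, a, p, z] len 4
add x (repeat x, move left end past it): [a, p, z, x] len 4
add x (repeat x, move left end past it): [x] len 1
Longest all-distinct length: 4.

4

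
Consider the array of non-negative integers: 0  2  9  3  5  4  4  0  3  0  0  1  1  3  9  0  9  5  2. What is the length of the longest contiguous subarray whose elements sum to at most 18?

→ 0: sum 0, len 1
→ 2: sum 2, len 2
→ 9: sum 11, len 3
→ 3: sum 14, len 4
→ 5 (dropped 0, 2): sum 17, len 3
→ 4 (dropped 9): sum 12, len 3
→ 4: sum 16, len 4
→ 0: sum 16, len 5
→ 3 (dropped 3): sum 16, len 5
→ 0: sum 16, len 6
→ 0: sum 16, len 7
→ 1: sum 17, len 8
→ 1: sum 18, len 9
→ 3 (dropped 5): sum 16, len 9
→ 9 (dropped 4, 4): sum 17, len 8
→ 0: sum 17, len 9
→ 9 (dropped 0, 3, 0, 0, 1, 1, 3): sum 18, len 3
→ 5 (dropped 9): sum 14, len 3
→ 2: sum 16, len 4
Longest length seen: 9.

9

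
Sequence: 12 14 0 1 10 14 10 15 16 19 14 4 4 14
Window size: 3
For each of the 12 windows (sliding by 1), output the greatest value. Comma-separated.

14, 14, 10, 14, 14, 15, 16, 19, 19, 19, 14, 14

Sliding a size-3 window across the 14 values:
12 14 0 → max 14
14 0 1 → max 14
0 1 10 → max 10
1 10 14 → max 14
10 14 10 → max 14
14 10 15 → max 15
10 15 16 → max 16
15 16 19 → max 19
16 19 14 → max 19
19 14 4 → max 19
14 4 4 → max 14
4 4 14 → max 14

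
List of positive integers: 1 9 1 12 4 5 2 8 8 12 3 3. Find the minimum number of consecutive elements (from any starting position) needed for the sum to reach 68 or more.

add 1: running sum 1 < 68
add 9: running sum 10 < 68
add 1: running sum 11 < 68
add 12: running sum 23 < 68
add 4: running sum 27 < 68
add 5: running sum 32 < 68
add 2: running sum 34 < 68
add 8: running sum 42 < 68
add 8: running sum 50 < 68
add 12: running sum 62 < 68
add 3: running sum 65 < 68
add 3: shortest ending here [1, 9, 1, 12, 4, 5, 2, 8, 8, 12, 3, 3] sum 68, len 12
Shortest qualifying length: 12.

12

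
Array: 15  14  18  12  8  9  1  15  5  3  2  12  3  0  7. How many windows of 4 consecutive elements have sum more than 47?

2

15 14 18 12 → sum 59  > 47 ✓
14 18 12 8 → sum 52  > 47 ✓
18 12 8 9 → sum 47
12 8 9 1 → sum 30
8 9 1 15 → sum 33
9 1 15 5 → sum 30
1 15 5 3 → sum 24
15 5 3 2 → sum 25
5 3 2 12 → sum 22
3 2 12 3 → sum 20
2 12 3 0 → sum 17
12 3 0 7 → sum 22
2 windows satisfy the condition.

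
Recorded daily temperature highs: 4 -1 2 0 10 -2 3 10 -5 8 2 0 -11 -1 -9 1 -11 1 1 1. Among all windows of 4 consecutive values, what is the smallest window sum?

[4, -1, 2, 0] → sum 5
[-1, 2, 0, 10] → sum 11
[2, 0, 10, -2] → sum 10
[0, 10, -2, 3] → sum 11
[10, -2, 3, 10] → sum 21
[-2, 3, 10, -5] → sum 6
[3, 10, -5, 8] → sum 16
[10, -5, 8, 2] → sum 15
[-5, 8, 2, 0] → sum 5
[8, 2, 0, -11] → sum -1
[2, 0, -11, -1] → sum -10
[0, -11, -1, -9] → sum -21
[-11, -1, -9, 1] → sum -20
[-1, -9, 1, -11] → sum -20
[-9, 1, -11, 1] → sum -18
[1, -11, 1, 1] → sum -8
[-11, 1, 1, 1] → sum -8
Smallest of these is -21.

-21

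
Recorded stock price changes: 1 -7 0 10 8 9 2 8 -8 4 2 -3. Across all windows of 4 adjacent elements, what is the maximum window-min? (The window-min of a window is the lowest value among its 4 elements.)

2

1 -7 0 10 → min -7
-7 0 10 8 → min -7
0 10 8 9 → min 0
10 8 9 2 → min 2
8 9 2 8 → min 2
9 2 8 -8 → min -8
2 8 -8 4 → min -8
8 -8 4 2 → min -8
-8 4 2 -3 → min -8
Maximum of these is 2.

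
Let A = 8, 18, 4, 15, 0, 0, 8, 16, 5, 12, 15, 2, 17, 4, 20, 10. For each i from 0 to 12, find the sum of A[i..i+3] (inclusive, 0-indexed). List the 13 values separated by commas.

45, 37, 19, 23, 24, 29, 41, 48, 34, 46, 38, 43, 51

Sliding a size-4 window across the 16 values:
(8, 18, 4, 15) → sum 45
(18, 4, 15, 0) → sum 37
(4, 15, 0, 0) → sum 19
(15, 0, 0, 8) → sum 23
(0, 0, 8, 16) → sum 24
(0, 8, 16, 5) → sum 29
(8, 16, 5, 12) → sum 41
(16, 5, 12, 15) → sum 48
(5, 12, 15, 2) → sum 34
(12, 15, 2, 17) → sum 46
(15, 2, 17, 4) → sum 38
(2, 17, 4, 20) → sum 43
(17, 4, 20, 10) → sum 51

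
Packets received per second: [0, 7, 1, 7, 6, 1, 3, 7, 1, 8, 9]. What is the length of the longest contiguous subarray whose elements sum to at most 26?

Extend to the right; shrink from the left whenever the sum exceeds 26:
→ 0: sum 0, len 1
→ 7: sum 7, len 2
→ 1: sum 8, len 3
→ 7: sum 15, len 4
→ 6: sum 21, len 5
→ 1: sum 22, len 6
→ 3: sum 25, len 7
→ 7 (dropped 0, 7): sum 25, len 6
→ 1: sum 26, len 7
→ 8 (dropped 1, 7): sum 26, len 6
→ 9 (dropped 6, 1, 3): sum 25, len 4
Longest length seen: 7.

7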